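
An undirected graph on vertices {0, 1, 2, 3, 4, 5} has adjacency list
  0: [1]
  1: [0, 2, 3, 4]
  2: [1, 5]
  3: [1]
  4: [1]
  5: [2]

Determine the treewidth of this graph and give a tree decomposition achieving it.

Treewidth 1.
One optimal decomposition is:
Bags: B1 = {1, 2}  B2 = {1, 4}  B3 = {0, 1}  B4 = {1, 3}  B5 = {2, 5}
Tree: B1–B2, B2–B3, B1–B4, B1–B5

The largest bag has 2 vertices, giving width 1; this decomposition certifies tw(G) ≤ 1. G has an edge, so its treewidth is at least 1. Hence tw(G) = 1 exactly.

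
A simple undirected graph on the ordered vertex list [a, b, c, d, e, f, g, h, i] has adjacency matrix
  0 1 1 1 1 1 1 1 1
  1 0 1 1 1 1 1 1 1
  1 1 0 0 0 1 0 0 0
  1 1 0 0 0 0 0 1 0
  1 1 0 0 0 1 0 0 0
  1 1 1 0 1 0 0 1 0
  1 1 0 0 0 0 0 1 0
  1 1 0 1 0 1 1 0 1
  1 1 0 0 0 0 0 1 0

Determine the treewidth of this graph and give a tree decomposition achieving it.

Every bag has size at most 4, so the width is 4 − 1 = 3 and tw(G) ≤ 3. On the other hand G contains the 4-clique {a, b, e, f}. A clique must lie in a single bag of any decomposition, so no decomposition can have width below 3. The upper and lower bounds meet at 3, so that is the treewidth.

Treewidth 3.
One such decomposition:
Bags: B1 = {a, b, e, f}  B2 = {a, b, f, h}  B3 = {a, b, d, h}  B4 = {a, b, g, h}  B5 = {a, b, h, i}  B6 = {a, b, c, f}
Tree: B1–B2, B2–B3, B3–B4, B2–B5, B1–B6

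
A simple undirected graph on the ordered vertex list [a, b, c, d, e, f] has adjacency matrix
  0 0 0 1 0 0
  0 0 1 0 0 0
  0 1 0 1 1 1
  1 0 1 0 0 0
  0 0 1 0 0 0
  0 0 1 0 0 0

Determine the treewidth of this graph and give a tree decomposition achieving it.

The largest bag has 2 vertices, giving width 1; this decomposition certifies tw(G) ≤ 1. Since G has at least one edge (e.g. a–d), it is not an edgeless graph, so tw(G) ≥ 1. Combining the bounds, tw(G) = 1.

Treewidth 1.
One such decomposition:
Bags: B1 = {a, d}  B2 = {c, d}  B3 = {b, c}  B4 = {c, f}  B5 = {c, e}
Tree: B1–B2, B2–B3, B2–B4, B4–B5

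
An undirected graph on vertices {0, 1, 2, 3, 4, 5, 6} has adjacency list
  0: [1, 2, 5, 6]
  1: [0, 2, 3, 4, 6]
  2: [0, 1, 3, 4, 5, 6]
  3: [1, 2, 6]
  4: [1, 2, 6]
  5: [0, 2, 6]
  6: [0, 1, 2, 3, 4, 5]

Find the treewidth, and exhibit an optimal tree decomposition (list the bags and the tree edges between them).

Every bag has size at most 4, so the width is 4 − 1 = 3 and tw(G) ≤ 3. Conversely, {0, 1, 2, 6} is a clique of size 4, and the vertices of any clique must share a bag in every tree decomposition; so some bag has ≥ 4 vertices and tw(G) ≥ 3. Combining the bounds, tw(G) = 3.

Treewidth 3.
Bags: B1 = {0, 2, 5, 6}  B2 = {0, 1, 2, 6}  B3 = {1, 2, 3, 6}  B4 = {1, 2, 4, 6}
Tree: B1–B2, B2–B3, B3–B4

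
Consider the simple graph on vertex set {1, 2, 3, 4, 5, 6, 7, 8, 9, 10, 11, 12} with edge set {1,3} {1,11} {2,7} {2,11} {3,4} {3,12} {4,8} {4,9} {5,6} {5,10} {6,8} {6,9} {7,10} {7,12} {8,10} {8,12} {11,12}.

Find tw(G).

A width-3 tree decomposition is:
Bags: B1 = {5, 6, 9, 10}  B2 = {6, 8, 9, 10}  B3 = {4, 8, 9, 10}  B4 = {4, 7, 8, 10}  B5 = {4, 7, 8, 12}  B6 = {3, 4, 7, 12}  B7 = {2, 3, 7, 12}  B8 = {2, 3, 11, 12}  B9 = {1, 2, 3, 11}
Tree: B1–B2, B2–B3, B3–B4, B4–B5, B5–B6, B6–B7, B7–B8, B8–B9
The largest bag has 4 vertices, giving width 3; this decomposition certifies tw(G) ≤ 3. For the lower bound: the 4 vertex sets {5,6,9}, {10}, {8}, {3,4,7,12} are disjoint, each induces a connected subgraph, and every pair is joined by at least one edge of G. Contracting each set to a single vertex therefore yields K_{4} as a minor, and since treewidth is minor-monotone, tw(G) ≥ tw(K_{4}) = 3. The upper and lower bounds meet at 3, so that is the treewidth.

3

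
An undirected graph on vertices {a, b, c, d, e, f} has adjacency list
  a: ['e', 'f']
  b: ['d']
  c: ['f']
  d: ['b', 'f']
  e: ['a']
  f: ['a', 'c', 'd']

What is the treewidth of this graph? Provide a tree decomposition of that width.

Treewidth 1.
One such decomposition:
Bags: B1 = {d, f}  B2 = {a, f}  B3 = {b, d}  B4 = {c, f}  B5 = {a, e}
Tree: B1–B2, B1–B3, B1–B4, B2–B5

The largest bag has 2 vertices, giving width 1; this decomposition certifies tw(G) ≤ 1. Any graph with an edge has treewidth ≥ 1, and G has the edge f–d. Therefore the treewidth is 1.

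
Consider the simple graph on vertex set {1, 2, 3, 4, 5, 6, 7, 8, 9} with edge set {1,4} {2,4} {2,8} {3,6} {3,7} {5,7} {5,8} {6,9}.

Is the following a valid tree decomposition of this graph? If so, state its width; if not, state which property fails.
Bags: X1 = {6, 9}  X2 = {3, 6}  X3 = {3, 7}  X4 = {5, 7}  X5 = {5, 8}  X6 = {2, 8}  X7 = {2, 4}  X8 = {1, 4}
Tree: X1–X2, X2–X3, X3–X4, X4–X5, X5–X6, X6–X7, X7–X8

Checking the three conditions: (i) the bags cover all of {1, 2, 3, 4, 5, 6, 7, 8, 9}; (ii) for each edge, some bag contains both endpoints; (iii) the bags containing any fixed vertex form a subtree. All hold, so the decomposition is valid with width 2 − 1 = 1.

Yes; width 1.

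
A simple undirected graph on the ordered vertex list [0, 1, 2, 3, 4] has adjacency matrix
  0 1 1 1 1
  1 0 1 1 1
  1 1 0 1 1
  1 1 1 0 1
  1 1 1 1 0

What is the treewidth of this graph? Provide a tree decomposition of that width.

Treewidth 4.
Bags: B1 = {0, 1, 2, 3, 4}
Tree: (single bag)

With just one bag of size 5, the width is 5 − 1 = 4, so tw(G) ≤ 4. For the lower bound, the 5 vertices {0, 1, 2, 3, 4} are pairwise adjacent, and any tree decomposition puts a clique entirely inside one bag — forcing width ≥ 4. Hence tw(G) = 4 exactly.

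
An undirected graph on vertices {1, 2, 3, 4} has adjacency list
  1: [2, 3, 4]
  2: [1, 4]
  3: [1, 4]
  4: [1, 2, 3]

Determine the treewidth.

2

A width-2 tree decomposition is:
Bags: B1 = {1, 3, 4}  B2 = {1, 2, 4}
Tree: B1–B2
Every bag has size at most 3, so the width is 3 − 1 = 2 and tw(G) ≤ 2. Conversely, {1, 2, 4} is a clique of size 3, and the vertices of any clique must share a bag in every tree decomposition; so some bag has ≥ 3 vertices and tw(G) ≥ 2. Therefore the treewidth is 2.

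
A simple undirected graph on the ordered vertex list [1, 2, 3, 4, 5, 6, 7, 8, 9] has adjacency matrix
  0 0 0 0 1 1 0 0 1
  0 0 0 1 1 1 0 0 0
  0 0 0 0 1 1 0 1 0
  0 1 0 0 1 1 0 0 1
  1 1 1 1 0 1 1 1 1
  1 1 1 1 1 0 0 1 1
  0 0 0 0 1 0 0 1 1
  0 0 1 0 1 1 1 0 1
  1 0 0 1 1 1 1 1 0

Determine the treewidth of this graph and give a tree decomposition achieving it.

Treewidth 3.
Bags: B1 = {5, 6, 8, 9}  B2 = {4, 5, 6, 9}  B3 = {3, 5, 6, 8}  B4 = {5, 7, 8, 9}  B5 = {2, 4, 5, 6}  B6 = {1, 5, 6, 9}
Tree: B1–B2, B1–B3, B1–B4, B2–B5, B2–B6

Each bag holds 4 vertices, so the decomposition has width 3, which upper-bounds the treewidth. Conversely, {5, 6, 8, 9} is a clique of size 4, and the vertices of any clique must share a bag in every tree decomposition; so some bag has ≥ 4 vertices and tw(G) ≥ 3. Therefore the treewidth is 3.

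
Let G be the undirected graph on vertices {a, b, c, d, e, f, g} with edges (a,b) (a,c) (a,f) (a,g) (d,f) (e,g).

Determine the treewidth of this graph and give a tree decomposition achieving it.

Treewidth 1.
One such decomposition:
Bags: B1 = {a, f}  B2 = {a, g}  B3 = {a, b}  B4 = {d, f}  B5 = {e, g}  B6 = {a, c}
Tree: B1–B2, B2–B3, B1–B4, B2–B5, B1–B6

Every bag has size at most 2, so the width is 2 − 1 = 1 and tw(G) ≤ 1. Any graph with an edge has treewidth ≥ 1, and G has the edge a–f. Hence tw(G) = 1 exactly.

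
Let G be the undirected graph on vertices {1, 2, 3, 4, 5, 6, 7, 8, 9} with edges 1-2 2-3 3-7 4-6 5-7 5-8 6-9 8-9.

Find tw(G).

1

A width-1 tree decomposition is:
Bags: B1 = {1, 2}  B2 = {2, 3}  B3 = {3, 7}  B4 = {5, 7}  B5 = {5, 8}  B6 = {8, 9}  B7 = {6, 9}  B8 = {4, 6}
Tree: B1–B2, B2–B3, B3–B4, B4–B5, B5–B6, B6–B7, B7–B8
Every bag has size at most 2, so the width is 2 − 1 = 1 and tw(G) ≤ 1. Since G has at least one edge (e.g. 1–2), it is not an edgeless graph, so tw(G) ≥ 1. The upper and lower bounds meet at 1, so that is the treewidth.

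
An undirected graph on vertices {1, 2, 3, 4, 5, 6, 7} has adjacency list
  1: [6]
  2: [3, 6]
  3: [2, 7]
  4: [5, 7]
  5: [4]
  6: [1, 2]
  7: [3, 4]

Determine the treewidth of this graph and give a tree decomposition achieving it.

Every bag has size at most 2, so the width is 2 − 1 = 1 and tw(G) ≤ 1. Since G has at least one edge (e.g. 1–6), it is not an edgeless graph, so tw(G) ≥ 1. Combining the bounds, tw(G) = 1.

Treewidth 1.
Bags: B1 = {1, 6}  B2 = {2, 6}  B3 = {2, 3}  B4 = {3, 7}  B5 = {4, 7}  B6 = {4, 5}
Tree: B1–B2, B2–B3, B3–B4, B4–B5, B5–B6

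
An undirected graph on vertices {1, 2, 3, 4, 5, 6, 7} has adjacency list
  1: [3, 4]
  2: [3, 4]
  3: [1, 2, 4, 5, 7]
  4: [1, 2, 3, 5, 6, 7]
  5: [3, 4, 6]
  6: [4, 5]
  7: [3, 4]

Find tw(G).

A width-2 tree decomposition is:
Bags: B1 = {3, 4, 5}  B2 = {1, 3, 4}  B3 = {3, 4, 7}  B4 = {2, 3, 4}  B5 = {4, 5, 6}
Tree: B1–B2, B2–B3, B2–B4, B1–B5
Each bag holds 3 vertices, so the decomposition has width 2, which upper-bounds the treewidth. For the lower bound, the 3 vertices {1, 3, 4} are pairwise adjacent, and any tree decomposition puts a clique entirely inside one bag — forcing width ≥ 2. Therefore the treewidth is 2.

2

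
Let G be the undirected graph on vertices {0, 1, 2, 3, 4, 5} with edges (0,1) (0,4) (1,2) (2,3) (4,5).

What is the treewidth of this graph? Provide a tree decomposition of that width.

Each bag holds 2 vertices, so the decomposition has width 1, which upper-bounds the treewidth. Any graph with an edge has treewidth ≥ 1, and G has the edge 3–2. Hence tw(G) = 1 exactly.

Treewidth 1.
Bags: B1 = {2, 3}  B2 = {1, 2}  B3 = {0, 1}  B4 = {0, 4}  B5 = {4, 5}
Tree: B1–B2, B2–B3, B3–B4, B4–B5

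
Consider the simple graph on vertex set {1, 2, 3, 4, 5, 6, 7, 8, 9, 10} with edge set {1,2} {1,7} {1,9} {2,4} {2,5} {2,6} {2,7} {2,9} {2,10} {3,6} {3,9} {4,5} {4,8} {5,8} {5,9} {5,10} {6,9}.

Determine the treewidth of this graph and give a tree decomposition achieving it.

Each bag holds 3 vertices, so the decomposition has width 2, which upper-bounds the treewidth. On the other hand G contains the 3-clique {4, 5, 8}. A clique must lie in a single bag of any decomposition, so no decomposition can have width below 2. The upper and lower bounds meet at 2, so that is the treewidth.

Treewidth 2.
One such decomposition:
Bags: B1 = {3, 6, 9}  B2 = {2, 6, 9}  B3 = {1, 2, 9}  B4 = {2, 5, 9}  B5 = {2, 4, 5}  B6 = {2, 5, 10}  B7 = {4, 5, 8}  B8 = {1, 2, 7}
Tree: B1–B2, B2–B3, B3–B4, B4–B5, B5–B6, B5–B7, B3–B8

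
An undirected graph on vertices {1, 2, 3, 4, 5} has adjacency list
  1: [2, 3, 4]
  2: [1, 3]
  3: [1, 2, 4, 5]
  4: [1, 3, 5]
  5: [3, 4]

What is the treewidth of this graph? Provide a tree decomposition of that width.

Each bag holds 3 vertices, so the decomposition has width 2, which upper-bounds the treewidth. On the other hand G contains the 3-clique {1, 2, 3}. A clique must lie in a single bag of any decomposition, so no decomposition can have width below 2. The upper and lower bounds meet at 2, so that is the treewidth.

Treewidth 2.
One optimal decomposition is:
Bags: B1 = {3, 4, 5}  B2 = {1, 3, 4}  B3 = {1, 2, 3}
Tree: B1–B2, B2–B3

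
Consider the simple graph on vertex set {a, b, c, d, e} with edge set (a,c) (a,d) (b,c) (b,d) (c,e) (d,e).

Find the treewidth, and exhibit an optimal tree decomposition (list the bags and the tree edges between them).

Every bag has size at most 3, so the width is 3 − 1 = 2 and tw(G) ≤ 2. The edges c–b–d–e–c form a cycle, so G is not a tree and its treewidth is at least 2. Therefore the treewidth is 2.

Treewidth 2.
One such decomposition:
Bags: B1 = {b, c, d}  B2 = {c, d, e}  B3 = {a, c, d}
Tree: B1–B2, B2–B3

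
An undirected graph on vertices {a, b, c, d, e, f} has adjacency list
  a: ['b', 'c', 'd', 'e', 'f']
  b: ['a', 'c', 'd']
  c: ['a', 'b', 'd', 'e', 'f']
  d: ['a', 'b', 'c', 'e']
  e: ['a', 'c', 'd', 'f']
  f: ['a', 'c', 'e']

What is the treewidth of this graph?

A width-3 tree decomposition is:
Bags: B1 = {a, b, c, d}  B2 = {a, c, d, e}  B3 = {a, c, e, f}
Tree: B1–B2, B2–B3
Each bag holds 4 vertices, so the decomposition has width 3, which upper-bounds the treewidth. For the lower bound, the 4 vertices {a, c, d, e} are pairwise adjacent, and any tree decomposition puts a clique entirely inside one bag — forcing width ≥ 3. The upper and lower bounds meet at 3, so that is the treewidth.

3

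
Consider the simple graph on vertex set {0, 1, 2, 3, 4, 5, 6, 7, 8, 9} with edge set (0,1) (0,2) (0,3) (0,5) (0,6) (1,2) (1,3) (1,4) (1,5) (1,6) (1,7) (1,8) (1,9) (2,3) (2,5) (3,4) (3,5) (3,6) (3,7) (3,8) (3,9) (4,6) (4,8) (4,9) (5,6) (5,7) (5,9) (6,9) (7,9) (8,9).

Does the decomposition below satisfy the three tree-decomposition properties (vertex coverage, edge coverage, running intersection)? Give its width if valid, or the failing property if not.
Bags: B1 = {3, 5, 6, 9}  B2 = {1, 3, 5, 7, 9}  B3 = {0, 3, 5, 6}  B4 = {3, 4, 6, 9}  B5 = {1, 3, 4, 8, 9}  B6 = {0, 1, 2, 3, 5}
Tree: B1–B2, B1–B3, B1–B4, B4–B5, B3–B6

A tree decomposition must satisfy three properties: every vertex lies in some bag; for every edge, both endpoints lie together in some bag; and for every vertex, the bags containing it form a connected subtree. Here edge (1,6) lies in no bag, so the decomposition is invalid.

No — edge (1,6) lies in no bag.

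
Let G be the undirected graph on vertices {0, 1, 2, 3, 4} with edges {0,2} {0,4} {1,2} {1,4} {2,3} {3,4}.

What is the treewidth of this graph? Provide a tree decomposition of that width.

Treewidth 2.
One optimal decomposition is:
Bags: B1 = {0, 2, 4}  B2 = {2, 3, 4}  B3 = {1, 2, 4}
Tree: B1–B2, B2–B3

Every bag has size at most 3, so the width is 3 − 1 = 2 and tw(G) ≤ 2. Since 4–0–2–3–4 is a cycle in G, G is not acyclic. Forests are exactly the graphs of treewidth ≤ 1, so tw(G) ≥ 2. The upper and lower bounds meet at 2, so that is the treewidth.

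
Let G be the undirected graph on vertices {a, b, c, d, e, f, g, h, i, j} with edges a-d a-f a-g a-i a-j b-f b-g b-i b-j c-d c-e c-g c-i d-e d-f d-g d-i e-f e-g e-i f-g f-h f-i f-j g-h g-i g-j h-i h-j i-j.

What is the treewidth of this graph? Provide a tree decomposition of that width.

Treewidth 4.
One optimal decomposition is:
Bags: B1 = {b, f, g, i, j}  B2 = {a, f, g, i, j}  B3 = {f, g, h, i, j}  B4 = {a, d, f, g, i}  B5 = {d, e, f, g, i}  B6 = {c, d, e, g, i}
Tree: B1–B2, B1–B3, B2–B4, B4–B5, B5–B6

Every bag has size at most 5, so the width is 5 − 1 = 4 and tw(G) ≤ 4. Conversely, {c, d, e, g, i} is a clique of size 5, and the vertices of any clique must share a bag in every tree decomposition; so some bag has ≥ 5 vertices and tw(G) ≥ 4. Hence tw(G) = 4 exactly.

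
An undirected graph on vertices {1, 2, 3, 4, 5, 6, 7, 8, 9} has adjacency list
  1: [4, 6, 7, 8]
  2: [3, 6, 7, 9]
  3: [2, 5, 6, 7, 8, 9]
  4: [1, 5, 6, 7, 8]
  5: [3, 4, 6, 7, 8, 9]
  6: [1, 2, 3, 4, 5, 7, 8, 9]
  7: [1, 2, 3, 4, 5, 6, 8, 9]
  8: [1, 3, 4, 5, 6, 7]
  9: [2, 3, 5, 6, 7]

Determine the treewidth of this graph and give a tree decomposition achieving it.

Each bag holds 5 vertices, so the decomposition has width 4, which upper-bounds the treewidth. For the lower bound, the 5 vertices {1, 4, 6, 7, 8} are pairwise adjacent, and any tree decomposition puts a clique entirely inside one bag — forcing width ≥ 4. Hence tw(G) = 4 exactly.

Treewidth 4.
Bags: B1 = {4, 5, 6, 7, 8}  B2 = {1, 4, 6, 7, 8}  B3 = {3, 5, 6, 7, 8}  B4 = {3, 5, 6, 7, 9}  B5 = {2, 3, 6, 7, 9}
Tree: B1–B2, B1–B3, B3–B4, B4–B5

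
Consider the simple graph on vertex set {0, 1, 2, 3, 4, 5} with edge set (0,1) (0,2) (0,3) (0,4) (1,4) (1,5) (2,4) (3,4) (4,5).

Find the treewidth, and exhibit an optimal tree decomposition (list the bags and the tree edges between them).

Each bag holds 3 vertices, so the decomposition has width 2, which upper-bounds the treewidth. Conversely, {0, 1, 4} is a clique of size 3, and the vertices of any clique must share a bag in every tree decomposition; so some bag has ≥ 3 vertices and tw(G) ≥ 2. Combining the bounds, tw(G) = 2.

Treewidth 2.
Bags: B1 = {0, 3, 4}  B2 = {0, 2, 4}  B3 = {0, 1, 4}  B4 = {1, 4, 5}
Tree: B1–B2, B1–B3, B3–B4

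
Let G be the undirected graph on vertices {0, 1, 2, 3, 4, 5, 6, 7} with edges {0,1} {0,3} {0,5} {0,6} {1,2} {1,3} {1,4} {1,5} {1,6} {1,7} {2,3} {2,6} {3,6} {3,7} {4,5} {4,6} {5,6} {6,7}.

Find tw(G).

3

A width-3 tree decomposition is:
Bags: B1 = {1, 3, 6, 7}  B2 = {1, 2, 3, 6}  B3 = {0, 1, 3, 6}  B4 = {0, 1, 5, 6}  B5 = {1, 4, 5, 6}
Tree: B1–B2, B2–B3, B3–B4, B4–B5
Every bag has size at most 4, so the width is 4 − 1 = 3 and tw(G) ≤ 3. On the other hand G contains the 4-clique {0, 1, 3, 6}. A clique must lie in a single bag of any decomposition, so no decomposition can have width below 3. Therefore the treewidth is 3.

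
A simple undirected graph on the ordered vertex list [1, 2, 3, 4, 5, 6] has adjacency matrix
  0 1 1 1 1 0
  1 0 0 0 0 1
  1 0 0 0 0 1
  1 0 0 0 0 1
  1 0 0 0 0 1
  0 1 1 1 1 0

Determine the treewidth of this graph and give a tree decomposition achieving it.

Each bag holds 3 vertices, so the decomposition has width 2, which upper-bounds the treewidth. The edges 6–4–1–2–6 form a cycle, so G is not a tree and its treewidth is at least 2. Combining the bounds, tw(G) = 2.

Treewidth 2.
Bags: B1 = {1, 4, 6}  B2 = {1, 2, 6}  B3 = {1, 5, 6}  B4 = {1, 3, 6}
Tree: B1–B2, B2–B3, B3–B4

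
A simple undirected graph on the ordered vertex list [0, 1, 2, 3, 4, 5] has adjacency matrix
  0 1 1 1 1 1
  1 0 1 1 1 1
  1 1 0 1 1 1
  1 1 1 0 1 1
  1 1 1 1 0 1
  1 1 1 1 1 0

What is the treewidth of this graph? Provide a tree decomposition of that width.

A single bag containing all 6 vertices is trivially a valid decomposition of width 5. Conversely, {0, 1, 2, 3, 4, 5} is a clique of size 6, and the vertices of any clique must share a bag in every tree decomposition; so some bag has ≥ 6 vertices and tw(G) ≥ 5. Hence tw(G) = 5 exactly.

Treewidth 5.
Bags: B1 = {0, 1, 2, 3, 4, 5}
Tree: (single bag)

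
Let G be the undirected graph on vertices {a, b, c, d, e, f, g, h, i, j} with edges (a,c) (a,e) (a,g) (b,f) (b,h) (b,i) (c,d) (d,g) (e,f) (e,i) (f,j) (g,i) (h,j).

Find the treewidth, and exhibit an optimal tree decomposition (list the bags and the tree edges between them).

Each bag holds 3 vertices, so the decomposition has width 2, which upper-bounds the treewidth. For the lower bound, G contains the cycle h–j–f–b–h, so G is not a forest; only forests have treewidth ≤ 1, hence tw(G) ≥ 2. Combining the bounds, tw(G) = 2.

Treewidth 2.
One such decomposition:
Bags: B1 = {b, h, j}  B2 = {b, f, j}  B3 = {b, f, i}  B4 = {e, f, i}  B5 = {e, g, i}  B6 = {a, e, g}  B7 = {a, d, g}  B8 = {a, c, d}
Tree: B1–B2, B2–B3, B3–B4, B4–B5, B5–B6, B6–B7, B7–B8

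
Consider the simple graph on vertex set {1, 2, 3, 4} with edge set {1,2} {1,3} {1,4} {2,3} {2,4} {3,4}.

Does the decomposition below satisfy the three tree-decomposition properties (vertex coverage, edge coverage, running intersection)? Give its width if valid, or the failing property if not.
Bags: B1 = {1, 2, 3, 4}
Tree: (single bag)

Yes; width 3.

Vertex coverage: the bags together contain {1, 2, 3, 4}, the full vertex set. Edge coverage: each edge of G has both endpoints in at least one bag. Running intersection: for every vertex, the bags containing it form a connected subtree. All three properties hold, so this is a valid tree decomposition of width max|bag| − 1 = 3, and hence tw(G) ≤ 3.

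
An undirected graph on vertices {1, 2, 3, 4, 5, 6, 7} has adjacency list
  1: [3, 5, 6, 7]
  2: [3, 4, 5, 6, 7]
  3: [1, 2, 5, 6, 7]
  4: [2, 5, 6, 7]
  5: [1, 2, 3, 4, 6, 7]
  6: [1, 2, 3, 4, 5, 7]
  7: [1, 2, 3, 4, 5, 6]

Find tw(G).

4

A width-4 tree decomposition is:
Bags: B1 = {2, 4, 5, 6, 7}  B2 = {2, 3, 5, 6, 7}  B3 = {1, 3, 5, 6, 7}
Tree: B1–B2, B2–B3
Every bag has size at most 5, so the width is 5 − 1 = 4 and tw(G) ≤ 4. Conversely, {1, 3, 5, 6, 7} is a clique of size 5, and the vertices of any clique must share a bag in every tree decomposition; so some bag has ≥ 5 vertices and tw(G) ≥ 4. Combining the bounds, tw(G) = 4.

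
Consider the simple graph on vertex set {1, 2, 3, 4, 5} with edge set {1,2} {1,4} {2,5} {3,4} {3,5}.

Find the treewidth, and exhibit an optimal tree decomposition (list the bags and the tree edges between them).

Every bag has size at most 3, so the width is 3 − 1 = 2 and tw(G) ≤ 2. The edges 5–2–1–4–3–5 form a cycle, so G is not a tree and its treewidth is at least 2. Therefore the treewidth is 2.

Treewidth 2.
Bags: B1 = {1, 2, 5}  B2 = {1, 4, 5}  B3 = {3, 4, 5}
Tree: B1–B2, B2–B3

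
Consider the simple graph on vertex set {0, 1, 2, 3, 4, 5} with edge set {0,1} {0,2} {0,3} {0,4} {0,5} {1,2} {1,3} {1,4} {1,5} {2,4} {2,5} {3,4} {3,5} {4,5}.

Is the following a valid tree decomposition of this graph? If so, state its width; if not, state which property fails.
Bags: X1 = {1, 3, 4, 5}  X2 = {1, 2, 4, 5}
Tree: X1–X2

No — vertex 0 appears in no bag.

A tree decomposition must satisfy three properties: every vertex lies in some bag; for every edge, both endpoints lie together in some bag; and for every vertex, the bags containing it form a connected subtree. Here vertex 0 appears in no bag, so the decomposition is invalid.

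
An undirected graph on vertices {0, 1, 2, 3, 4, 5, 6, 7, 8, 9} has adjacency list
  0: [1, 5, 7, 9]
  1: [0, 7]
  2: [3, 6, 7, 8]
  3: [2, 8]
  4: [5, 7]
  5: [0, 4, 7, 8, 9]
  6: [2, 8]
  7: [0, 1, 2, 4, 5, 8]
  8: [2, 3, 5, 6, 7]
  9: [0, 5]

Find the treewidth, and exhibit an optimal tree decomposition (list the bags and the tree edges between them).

Treewidth 2.
Bags: B1 = {0, 5, 7}  B2 = {0, 1, 7}  B3 = {5, 7, 8}  B4 = {0, 5, 9}  B5 = {2, 7, 8}  B6 = {2, 3, 8}  B7 = {2, 6, 8}  B8 = {4, 5, 7}
Tree: B1–B2, B1–B3, B1–B4, B3–B5, B5–B6, B5–B7, B1–B8

The largest bag has 3 vertices, giving width 2; this decomposition certifies tw(G) ≤ 2. Conversely, {0, 5, 9} is a clique of size 3, and the vertices of any clique must share a bag in every tree decomposition; so some bag has ≥ 3 vertices and tw(G) ≥ 2. The upper and lower bounds meet at 2, so that is the treewidth.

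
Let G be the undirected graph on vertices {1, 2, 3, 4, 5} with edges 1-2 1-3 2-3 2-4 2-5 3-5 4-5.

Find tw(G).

A width-2 tree decomposition is:
Bags: B1 = {2, 4, 5}  B2 = {2, 3, 5}  B3 = {1, 2, 3}
Tree: B1–B2, B2–B3
Each bag holds 3 vertices, so the decomposition has width 2, which upper-bounds the treewidth. For the lower bound, the 3 vertices {1, 2, 3} are pairwise adjacent, and any tree decomposition puts a clique entirely inside one bag — forcing width ≥ 2. Combining the bounds, tw(G) = 2.

2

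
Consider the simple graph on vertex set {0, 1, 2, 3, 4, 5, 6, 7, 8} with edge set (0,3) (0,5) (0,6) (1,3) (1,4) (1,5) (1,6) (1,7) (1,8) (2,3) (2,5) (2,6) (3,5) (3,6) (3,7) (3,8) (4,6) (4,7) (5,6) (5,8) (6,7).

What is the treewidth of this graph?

3

A width-3 tree decomposition is:
Bags: B1 = {1, 3, 5, 6}  B2 = {0, 3, 5, 6}  B3 = {1, 3, 6, 7}  B4 = {1, 4, 6, 7}  B5 = {1, 3, 5, 8}  B6 = {2, 3, 5, 6}
Tree: B1–B2, B1–B3, B3–B4, B1–B5, B1–B6
The largest bag has 4 vertices, giving width 3; this decomposition certifies tw(G) ≤ 3. For the lower bound, the 4 vertices {1, 3, 5, 8} are pairwise adjacent, and any tree decomposition puts a clique entirely inside one bag — forcing width ≥ 3. Hence tw(G) = 3 exactly.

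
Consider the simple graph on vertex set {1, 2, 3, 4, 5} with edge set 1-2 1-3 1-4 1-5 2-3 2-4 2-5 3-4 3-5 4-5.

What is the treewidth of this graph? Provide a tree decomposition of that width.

A single bag containing all 5 vertices is trivially a valid decomposition of width 4. On the other hand G contains the 5-clique {1, 2, 3, 4, 5}. A clique must lie in a single bag of any decomposition, so no decomposition can have width below 4. Combining the bounds, tw(G) = 4.

Treewidth 4.
Bags: B1 = {1, 2, 3, 4, 5}
Tree: (single bag)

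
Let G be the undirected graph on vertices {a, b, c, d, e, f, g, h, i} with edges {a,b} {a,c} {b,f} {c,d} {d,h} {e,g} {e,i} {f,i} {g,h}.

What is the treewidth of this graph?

A width-2 tree decomposition is:
Bags: B1 = {e, g, i}  B2 = {g, h, i}  B3 = {d, h, i}  B4 = {c, d, i}  B5 = {a, c, i}  B6 = {a, b, i}  B7 = {b, f, i}
Tree: B1–B2, B2–B3, B3–B4, B4–B5, B5–B6, B6–B7
Every bag has size at most 3, so the width is 3 − 1 = 2 and tw(G) ≤ 2. Since i–e–g–h–d–c–a–b–f–i is a cycle in G, G is not acyclic. Forests are exactly the graphs of treewidth ≤ 1, so tw(G) ≥ 2. Therefore the treewidth is 2.

2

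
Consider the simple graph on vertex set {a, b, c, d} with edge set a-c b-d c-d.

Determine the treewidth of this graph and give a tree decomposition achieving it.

Treewidth 1.
One such decomposition:
Bags: B1 = {c, d}  B2 = {b, d}  B3 = {a, c}
Tree: B1–B2, B1–B3

The largest bag has 2 vertices, giving width 1; this decomposition certifies tw(G) ≤ 1. G has an edge, so its treewidth is at least 1. Hence tw(G) = 1 exactly.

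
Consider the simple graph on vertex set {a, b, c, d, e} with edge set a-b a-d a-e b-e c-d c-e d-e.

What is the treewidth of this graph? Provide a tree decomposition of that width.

Treewidth 2.
One such decomposition:
Bags: B1 = {a, b, e}  B2 = {a, d, e}  B3 = {c, d, e}
Tree: B1–B2, B2–B3

Each bag holds 3 vertices, so the decomposition has width 2, which upper-bounds the treewidth. For the lower bound, the 3 vertices {c, d, e} are pairwise adjacent, and any tree decomposition puts a clique entirely inside one bag — forcing width ≥ 2. Combining the bounds, tw(G) = 2.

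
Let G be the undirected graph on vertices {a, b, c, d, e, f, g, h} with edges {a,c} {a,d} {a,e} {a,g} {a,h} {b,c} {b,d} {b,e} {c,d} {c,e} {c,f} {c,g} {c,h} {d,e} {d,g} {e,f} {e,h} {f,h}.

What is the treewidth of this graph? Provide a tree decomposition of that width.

Treewidth 3.
One optimal decomposition is:
Bags: B1 = {c, e, f, h}  B2 = {a, c, e, h}  B3 = {a, c, d, e}  B4 = {b, c, d, e}  B5 = {a, c, d, g}
Tree: B1–B2, B2–B3, B3–B4, B3–B5

Each bag holds 4 vertices, so the decomposition has width 3, which upper-bounds the treewidth. Conversely, {a, c, d, g} is a clique of size 4, and the vertices of any clique must share a bag in every tree decomposition; so some bag has ≥ 4 vertices and tw(G) ≥ 3. Combining the bounds, tw(G) = 3.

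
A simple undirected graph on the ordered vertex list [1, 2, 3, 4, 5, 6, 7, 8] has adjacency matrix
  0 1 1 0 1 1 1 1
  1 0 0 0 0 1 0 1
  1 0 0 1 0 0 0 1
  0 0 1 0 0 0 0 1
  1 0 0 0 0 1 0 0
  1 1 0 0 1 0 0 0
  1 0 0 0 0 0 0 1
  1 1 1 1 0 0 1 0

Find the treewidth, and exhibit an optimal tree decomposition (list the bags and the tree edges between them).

Treewidth 2.
Bags: B1 = {1, 2, 6}  B2 = {1, 2, 8}  B3 = {1, 3, 8}  B4 = {1, 7, 8}  B5 = {3, 4, 8}  B6 = {1, 5, 6}
Tree: B1–B2, B2–B3, B2–B4, B3–B5, B1–B6

Each bag holds 3 vertices, so the decomposition has width 2, which upper-bounds the treewidth. For the lower bound, the 3 vertices {1, 2, 8} are pairwise adjacent, and any tree decomposition puts a clique entirely inside one bag — forcing width ≥ 2. Therefore the treewidth is 2.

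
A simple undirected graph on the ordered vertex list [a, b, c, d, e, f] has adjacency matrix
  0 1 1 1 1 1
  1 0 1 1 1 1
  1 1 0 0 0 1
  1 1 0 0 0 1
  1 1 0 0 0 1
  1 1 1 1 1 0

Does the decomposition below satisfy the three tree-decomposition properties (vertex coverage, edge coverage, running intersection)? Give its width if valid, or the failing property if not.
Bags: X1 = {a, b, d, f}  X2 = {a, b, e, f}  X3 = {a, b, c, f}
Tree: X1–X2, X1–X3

Every vertex of G appears in some bag (union = {a, b, c, d, e, f}); every edge is covered by a bag; and for each vertex v the set of bags containing v is connected in the bag tree. The decomposition is therefore valid. The largest bag has 4 vertices, so the width is 3.

Yes; width 3.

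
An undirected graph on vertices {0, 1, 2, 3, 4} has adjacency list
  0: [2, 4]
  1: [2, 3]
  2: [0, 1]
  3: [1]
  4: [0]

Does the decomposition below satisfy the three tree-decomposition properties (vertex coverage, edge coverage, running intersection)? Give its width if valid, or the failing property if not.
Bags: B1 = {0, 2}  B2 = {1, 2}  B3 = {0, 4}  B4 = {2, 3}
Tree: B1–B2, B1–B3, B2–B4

A tree decomposition must satisfy three properties: every vertex lies in some bag; for every edge, both endpoints lie together in some bag; and for every vertex, the bags containing it form a connected subtree. Here edge (1,3) lies in no bag, so the decomposition is invalid.

No — edge (1,3) lies in no bag.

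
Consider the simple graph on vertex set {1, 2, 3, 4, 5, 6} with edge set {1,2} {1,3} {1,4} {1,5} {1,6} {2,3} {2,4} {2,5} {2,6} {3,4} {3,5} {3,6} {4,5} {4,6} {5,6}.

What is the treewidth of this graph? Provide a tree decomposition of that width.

Treewidth 5.
One optimal decomposition is:
Bags: B1 = {1, 2, 3, 4, 5, 6}
Tree: (single bag)

With just one bag of size 6, the width is 6 − 1 = 5, so tw(G) ≤ 5. Conversely, {1, 2, 3, 4, 5, 6} is a clique of size 6, and the vertices of any clique must share a bag in every tree decomposition; so some bag has ≥ 6 vertices and tw(G) ≥ 5. Therefore the treewidth is 5.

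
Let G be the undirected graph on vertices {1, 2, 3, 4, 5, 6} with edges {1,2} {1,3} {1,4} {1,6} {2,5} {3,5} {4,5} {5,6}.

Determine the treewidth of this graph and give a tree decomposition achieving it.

Each bag holds 3 vertices, so the decomposition has width 2, which upper-bounds the treewidth. For the lower bound, G contains the cycle 1–4–5–3–1, so G is not a forest; only forests have treewidth ≤ 1, hence tw(G) ≥ 2. The upper and lower bounds meet at 2, so that is the treewidth.

Treewidth 2.
One such decomposition:
Bags: B1 = {1, 4, 5}  B2 = {1, 3, 5}  B3 = {1, 2, 5}  B4 = {1, 5, 6}
Tree: B1–B2, B2–B3, B3–B4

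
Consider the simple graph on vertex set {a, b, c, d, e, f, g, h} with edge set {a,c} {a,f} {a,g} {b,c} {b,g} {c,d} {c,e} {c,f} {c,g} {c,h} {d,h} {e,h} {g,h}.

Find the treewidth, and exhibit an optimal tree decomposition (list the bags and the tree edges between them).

Treewidth 2.
One optimal decomposition is:
Bags: B1 = {a, c, g}  B2 = {c, g, h}  B3 = {b, c, g}  B4 = {c, d, h}  B5 = {c, e, h}  B6 = {a, c, f}
Tree: B1–B2, B2–B3, B2–B4, B2–B5, B1–B6

Each bag holds 3 vertices, so the decomposition has width 2, which upper-bounds the treewidth. Conversely, {c, d, h} is a clique of size 3, and the vertices of any clique must share a bag in every tree decomposition; so some bag has ≥ 3 vertices and tw(G) ≥ 2. The upper and lower bounds meet at 2, so that is the treewidth.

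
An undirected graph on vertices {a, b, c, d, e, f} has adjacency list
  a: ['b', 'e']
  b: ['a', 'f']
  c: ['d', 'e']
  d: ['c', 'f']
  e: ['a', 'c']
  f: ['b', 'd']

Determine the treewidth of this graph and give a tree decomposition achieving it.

Treewidth 2.
Bags: B1 = {a, c, e}  B2 = {a, c, d}  B3 = {a, d, f}  B4 = {a, b, f}
Tree: B1–B2, B2–B3, B3–B4

The largest bag has 3 vertices, giving width 2; this decomposition certifies tw(G) ≤ 2. For the lower bound, G contains the cycle a–e–c–d–f–b–a, so G is not a forest; only forests have treewidth ≤ 1, hence tw(G) ≥ 2. Hence tw(G) = 2 exactly.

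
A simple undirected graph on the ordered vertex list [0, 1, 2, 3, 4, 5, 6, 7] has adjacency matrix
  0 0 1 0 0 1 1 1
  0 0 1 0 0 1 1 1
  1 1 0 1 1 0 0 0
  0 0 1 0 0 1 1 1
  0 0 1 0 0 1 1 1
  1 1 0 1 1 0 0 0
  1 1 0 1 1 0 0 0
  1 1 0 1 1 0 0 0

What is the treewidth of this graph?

4

A width-4 tree decomposition is:
Bags: B1 = {0, 1, 3, 4, 7}  B2 = {0, 1, 3, 4, 6}  B3 = {0, 1, 3, 4, 5}  B4 = {0, 1, 2, 3, 4}
Tree: B1–B2, B2–B3, B3–B4
The largest bag has 5 vertices, giving width 4; this decomposition certifies tw(G) ≤ 4. For the lower bound: the 5 vertex sets {0,7}, {1,6}, {4,5}, {3}, {2} are disjoint, each induces a connected subgraph, and every pair is joined by at least one edge of G. Contracting each set to a single vertex therefore yields K_{5} as a minor, and since treewidth is minor-monotone, tw(G) ≥ tw(K_{5}) = 4. The upper and lower bounds meet at 4, so that is the treewidth.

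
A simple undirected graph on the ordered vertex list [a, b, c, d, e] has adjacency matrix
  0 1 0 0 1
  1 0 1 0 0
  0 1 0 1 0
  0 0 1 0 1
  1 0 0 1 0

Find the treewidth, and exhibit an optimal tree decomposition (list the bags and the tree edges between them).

The largest bag has 3 vertices, giving width 2; this decomposition certifies tw(G) ≤ 2. Since e–d–c–b–a–e is a cycle in G, G is not acyclic. Forests are exactly the graphs of treewidth ≤ 1, so tw(G) ≥ 2. Therefore the treewidth is 2.

Treewidth 2.
One such decomposition:
Bags: B1 = {c, d, e}  B2 = {b, c, e}  B3 = {a, b, e}
Tree: B1–B2, B2–B3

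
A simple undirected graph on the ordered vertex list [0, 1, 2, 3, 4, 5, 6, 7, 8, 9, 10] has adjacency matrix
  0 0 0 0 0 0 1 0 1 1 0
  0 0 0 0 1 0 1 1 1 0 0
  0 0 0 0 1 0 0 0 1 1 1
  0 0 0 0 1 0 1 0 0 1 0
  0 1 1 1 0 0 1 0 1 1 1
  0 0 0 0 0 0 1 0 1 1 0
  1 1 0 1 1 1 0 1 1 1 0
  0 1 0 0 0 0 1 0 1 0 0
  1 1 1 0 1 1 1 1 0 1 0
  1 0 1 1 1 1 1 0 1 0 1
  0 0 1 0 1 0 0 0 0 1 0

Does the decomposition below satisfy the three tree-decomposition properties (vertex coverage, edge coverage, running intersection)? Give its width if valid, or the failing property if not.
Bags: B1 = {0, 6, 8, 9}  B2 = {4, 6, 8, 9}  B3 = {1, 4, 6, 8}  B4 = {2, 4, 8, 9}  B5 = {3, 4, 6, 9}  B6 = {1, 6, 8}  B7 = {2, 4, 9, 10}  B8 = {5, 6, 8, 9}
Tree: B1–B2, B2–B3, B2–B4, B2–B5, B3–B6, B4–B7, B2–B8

No — vertex 7 appears in no bag.

A tree decomposition must satisfy three properties: every vertex lies in some bag; for every edge, both endpoints lie together in some bag; and for every vertex, the bags containing it form a connected subtree. Here vertex 7 appears in no bag, so the decomposition is invalid.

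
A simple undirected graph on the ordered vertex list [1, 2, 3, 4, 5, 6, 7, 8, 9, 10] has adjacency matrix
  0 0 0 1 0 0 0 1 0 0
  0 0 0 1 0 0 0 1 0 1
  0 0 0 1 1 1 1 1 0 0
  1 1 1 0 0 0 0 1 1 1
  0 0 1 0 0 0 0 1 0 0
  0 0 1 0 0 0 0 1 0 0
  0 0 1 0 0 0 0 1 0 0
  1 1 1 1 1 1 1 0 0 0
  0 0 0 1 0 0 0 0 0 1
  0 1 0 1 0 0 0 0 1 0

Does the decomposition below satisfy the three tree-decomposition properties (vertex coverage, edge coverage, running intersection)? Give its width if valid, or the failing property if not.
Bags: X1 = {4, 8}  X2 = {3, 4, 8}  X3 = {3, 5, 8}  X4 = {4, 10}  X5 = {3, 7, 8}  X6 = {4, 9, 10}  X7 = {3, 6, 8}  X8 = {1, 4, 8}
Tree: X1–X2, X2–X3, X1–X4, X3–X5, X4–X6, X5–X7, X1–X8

A tree decomposition must satisfy three properties: every vertex lies in some bag; for every edge, both endpoints lie together in some bag; and for every vertex, the bags containing it form a connected subtree. Here vertex 2 appears in no bag, so the decomposition is invalid.

No — vertex 2 appears in no bag.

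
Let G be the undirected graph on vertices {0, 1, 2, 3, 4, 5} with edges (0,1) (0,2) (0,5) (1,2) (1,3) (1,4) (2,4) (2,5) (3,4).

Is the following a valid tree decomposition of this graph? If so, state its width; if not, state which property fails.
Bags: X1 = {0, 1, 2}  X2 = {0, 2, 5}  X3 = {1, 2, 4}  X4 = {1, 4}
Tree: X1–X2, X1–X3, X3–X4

A tree decomposition must satisfy three properties: every vertex lies in some bag; for every edge, both endpoints lie together in some bag; and for every vertex, the bags containing it form a connected subtree. Here vertex 3 appears in no bag, so the decomposition is invalid.

No — vertex 3 appears in no bag.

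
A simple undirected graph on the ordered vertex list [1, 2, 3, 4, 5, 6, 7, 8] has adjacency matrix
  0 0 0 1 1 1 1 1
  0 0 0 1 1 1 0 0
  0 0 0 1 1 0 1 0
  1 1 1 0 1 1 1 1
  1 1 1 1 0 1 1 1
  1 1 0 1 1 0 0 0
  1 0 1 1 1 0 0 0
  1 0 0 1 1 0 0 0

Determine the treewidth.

A width-3 tree decomposition is:
Bags: B1 = {2, 4, 5, 6}  B2 = {1, 4, 5, 6}  B3 = {1, 4, 5, 7}  B4 = {3, 4, 5, 7}  B5 = {1, 4, 5, 8}
Tree: B1–B2, B2–B3, B3–B4, B3–B5
Every bag has size at most 4, so the width is 4 − 1 = 3 and tw(G) ≤ 3. For the lower bound, the 4 vertices {1, 4, 5, 8} are pairwise adjacent, and any tree decomposition puts a clique entirely inside one bag — forcing width ≥ 3. Combining the bounds, tw(G) = 3.

3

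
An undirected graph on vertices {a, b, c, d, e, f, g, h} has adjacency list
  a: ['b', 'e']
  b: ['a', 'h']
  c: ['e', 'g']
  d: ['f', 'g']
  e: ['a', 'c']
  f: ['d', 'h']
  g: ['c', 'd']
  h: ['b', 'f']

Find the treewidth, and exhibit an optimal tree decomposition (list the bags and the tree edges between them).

Treewidth 2.
One such decomposition:
Bags: B1 = {a, b, e}  B2 = {b, c, e}  B3 = {b, c, g}  B4 = {b, d, g}  B5 = {b, d, f}  B6 = {b, f, h}
Tree: B1–B2, B2–B3, B3–B4, B4–B5, B5–B6

The largest bag has 3 vertices, giving width 2; this decomposition certifies tw(G) ≤ 2. The edges b–a–e–c–g–d–f–h–b form a cycle, so G is not a tree and its treewidth is at least 2. The upper and lower bounds meet at 2, so that is the treewidth.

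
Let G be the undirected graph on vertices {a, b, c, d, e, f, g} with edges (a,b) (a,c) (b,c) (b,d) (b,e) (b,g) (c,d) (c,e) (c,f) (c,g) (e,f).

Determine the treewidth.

2

A width-2 tree decomposition is:
Bags: B1 = {a, b, c}  B2 = {b, c, e}  B3 = {c, e, f}  B4 = {b, c, d}  B5 = {b, c, g}
Tree: B1–B2, B2–B3, B2–B4, B1–B5
Every bag has size at most 3, so the width is 3 − 1 = 2 and tw(G) ≤ 2. For the lower bound, the 3 vertices {c, e, f} are pairwise adjacent, and any tree decomposition puts a clique entirely inside one bag — forcing width ≥ 2. Therefore the treewidth is 2.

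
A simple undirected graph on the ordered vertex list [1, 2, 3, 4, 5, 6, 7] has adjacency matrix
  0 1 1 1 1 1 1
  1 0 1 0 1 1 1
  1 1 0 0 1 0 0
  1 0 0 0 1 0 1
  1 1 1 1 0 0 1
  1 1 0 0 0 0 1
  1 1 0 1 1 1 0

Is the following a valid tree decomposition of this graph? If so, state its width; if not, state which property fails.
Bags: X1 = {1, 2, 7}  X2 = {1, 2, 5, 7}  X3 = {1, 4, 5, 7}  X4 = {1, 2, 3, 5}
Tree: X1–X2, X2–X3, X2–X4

A tree decomposition must satisfy three properties: every vertex lies in some bag; for every edge, both endpoints lie together in some bag; and for every vertex, the bags containing it form a connected subtree. Here vertex 6 appears in no bag, so the decomposition is invalid.

No — vertex 6 appears in no bag.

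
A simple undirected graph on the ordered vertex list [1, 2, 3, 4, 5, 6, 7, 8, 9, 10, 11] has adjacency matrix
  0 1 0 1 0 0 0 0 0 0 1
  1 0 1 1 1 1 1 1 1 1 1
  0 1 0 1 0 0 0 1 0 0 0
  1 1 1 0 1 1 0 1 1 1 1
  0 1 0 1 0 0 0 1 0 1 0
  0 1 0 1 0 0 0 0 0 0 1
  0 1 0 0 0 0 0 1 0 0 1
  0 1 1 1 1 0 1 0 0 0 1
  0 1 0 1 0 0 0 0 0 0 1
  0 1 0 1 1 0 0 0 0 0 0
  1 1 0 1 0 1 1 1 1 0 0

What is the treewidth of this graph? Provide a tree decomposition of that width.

Treewidth 3.
One such decomposition:
Bags: B1 = {2, 4, 8, 11}  B2 = {2, 4, 9, 11}  B3 = {2, 7, 8, 11}  B4 = {2, 4, 5, 8}  B5 = {2, 4, 5, 10}  B6 = {1, 2, 4, 11}  B7 = {2, 3, 4, 8}  B8 = {2, 4, 6, 11}
Tree: B1–B2, B1–B3, B1–B4, B4–B5, B1–B6, B1–B7, B6–B8

The largest bag has 4 vertices, giving width 3; this decomposition certifies tw(G) ≤ 3. On the other hand G contains the 4-clique {2, 4, 8, 11}. A clique must lie in a single bag of any decomposition, so no decomposition can have width below 3. Hence tw(G) = 3 exactly.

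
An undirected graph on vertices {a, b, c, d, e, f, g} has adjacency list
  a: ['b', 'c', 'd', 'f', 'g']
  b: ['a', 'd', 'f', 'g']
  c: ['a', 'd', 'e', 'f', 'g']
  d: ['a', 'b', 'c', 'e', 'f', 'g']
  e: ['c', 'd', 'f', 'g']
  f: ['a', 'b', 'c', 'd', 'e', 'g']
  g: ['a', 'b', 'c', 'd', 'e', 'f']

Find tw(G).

4

A width-4 tree decomposition is:
Bags: B1 = {a, c, d, f, g}  B2 = {a, b, d, f, g}  B3 = {c, d, e, f, g}
Tree: B1–B2, B1–B3
Each bag holds 5 vertices, so the decomposition has width 4, which upper-bounds the treewidth. On the other hand G contains the 5-clique {c, d, e, f, g}. A clique must lie in a single bag of any decomposition, so no decomposition can have width below 4. Therefore the treewidth is 4.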